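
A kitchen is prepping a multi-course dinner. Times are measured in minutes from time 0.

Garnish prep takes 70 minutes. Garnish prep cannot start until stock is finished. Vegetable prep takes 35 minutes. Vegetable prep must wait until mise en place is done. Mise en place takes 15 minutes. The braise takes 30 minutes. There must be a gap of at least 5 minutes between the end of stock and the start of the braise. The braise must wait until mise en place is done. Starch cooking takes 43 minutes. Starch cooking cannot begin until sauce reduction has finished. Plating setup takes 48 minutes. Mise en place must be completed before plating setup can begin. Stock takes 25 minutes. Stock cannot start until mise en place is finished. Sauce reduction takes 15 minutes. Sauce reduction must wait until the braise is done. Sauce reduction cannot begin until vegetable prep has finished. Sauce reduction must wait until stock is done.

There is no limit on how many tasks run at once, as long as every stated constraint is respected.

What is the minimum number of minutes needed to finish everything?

Mise en place can start immediately at minute 0; it finishes at minute 15.
Plating setup cannot begin until mise en place (finishes minute 15). It runs from minute 15 to 15 + 48 = minute 63.
After mise en place (finishes minute 15), vegetable prep can start at minute 15 and finishes at minute 50.
Stock waits on mise en place (finishes minute 15), so it starts at minute 15 and finishes at 15 + 25 = minute 40.
After stock (finishes minute 40), garnish prep can start at minute 40 and finishes at minute 110.
The braise has to wait for stock (finishes minute 40, plus 5-minute gap → minute 45); mise en place (finishes minute 15). The latest of these is minute 45, so the braise runs minute 45 to 45 + 30 = minute 75.
Sauce reduction has to wait for the braise (finishes minute 75); vegetable prep (finishes minute 50); stock (finishes minute 40). The latest of these is minute 75, so sauce reduction runs minute 75 to 75 + 15 = minute 90.
Starch cooking cannot begin until sauce reduction (finishes minute 90). It runs from minute 90 to 90 + 43 = minute 133.
All tasks are finished once the last one completes. Finish times: Mise en place at 15, Stock at 40, The braise at 75, Vegetable prep at 50, Sauce reduction at 90, Starch cooking at 133, Plating setup at 63, Garnish prep at 110. The latest is minute 133.

133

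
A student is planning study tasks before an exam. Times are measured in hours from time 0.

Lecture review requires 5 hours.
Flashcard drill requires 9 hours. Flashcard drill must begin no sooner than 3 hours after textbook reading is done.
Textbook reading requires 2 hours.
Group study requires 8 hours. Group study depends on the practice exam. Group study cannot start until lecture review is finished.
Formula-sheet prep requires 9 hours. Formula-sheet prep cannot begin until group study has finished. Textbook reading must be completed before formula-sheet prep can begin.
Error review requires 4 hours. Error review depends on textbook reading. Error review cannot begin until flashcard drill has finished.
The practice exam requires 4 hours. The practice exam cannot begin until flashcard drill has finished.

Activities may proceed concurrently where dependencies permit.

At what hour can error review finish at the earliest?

Textbook reading has no prerequisites, so it starts at hour 0 and finishes at hour 2.
Flashcard drill cannot begin until textbook reading (finishes hour 2, plus 3-hour gap → hour 5). It runs from hour 5 to 5 + 9 = hour 14.
Error review needs all of textbook reading (finishes hour 2); flashcard drill (finishes hour 14). That puts its earliest start at hour 14; it finishes at 14 + 4 = hour 18.

18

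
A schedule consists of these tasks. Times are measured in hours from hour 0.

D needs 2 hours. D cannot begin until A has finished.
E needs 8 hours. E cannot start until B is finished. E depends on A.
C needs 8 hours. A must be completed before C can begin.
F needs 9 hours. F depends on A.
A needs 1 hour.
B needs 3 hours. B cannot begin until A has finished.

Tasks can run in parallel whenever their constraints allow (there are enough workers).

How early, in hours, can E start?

A can start immediately at hour 0; it finishes at hour 1.
B waits on A (finishes hour 1), so it starts at hour 1 and finishes at 1 + 3 = hour 4.
E waits on B (finishes hour 4); A (finishes hour 1). The latest of these is hour 4, which is the earliest E can start.

4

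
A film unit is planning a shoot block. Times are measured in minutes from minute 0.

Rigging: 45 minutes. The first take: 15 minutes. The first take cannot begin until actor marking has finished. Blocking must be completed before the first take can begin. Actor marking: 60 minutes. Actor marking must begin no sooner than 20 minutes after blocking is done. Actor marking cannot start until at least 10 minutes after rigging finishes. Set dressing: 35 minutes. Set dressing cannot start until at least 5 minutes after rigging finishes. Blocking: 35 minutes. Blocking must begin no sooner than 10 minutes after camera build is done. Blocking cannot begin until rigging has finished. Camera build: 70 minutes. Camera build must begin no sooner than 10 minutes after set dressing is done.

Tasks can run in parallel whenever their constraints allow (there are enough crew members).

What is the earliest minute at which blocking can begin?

175

Rigging can start immediately at minute 0; it finishes at minute 45.
After rigging (finishes minute 45, plus 5-minute gap → minute 50), set dressing can start at minute 50 and finishes at minute 85.
After set dressing (finishes minute 85, plus 10-minute gap → minute 95), camera build can start at minute 95 and finishes at minute 165.
Blocking waits on camera build (finishes minute 165, plus 10-minute gap → minute 175); rigging (finishes minute 45). The latest of these is minute 175, which is the earliest blocking can start.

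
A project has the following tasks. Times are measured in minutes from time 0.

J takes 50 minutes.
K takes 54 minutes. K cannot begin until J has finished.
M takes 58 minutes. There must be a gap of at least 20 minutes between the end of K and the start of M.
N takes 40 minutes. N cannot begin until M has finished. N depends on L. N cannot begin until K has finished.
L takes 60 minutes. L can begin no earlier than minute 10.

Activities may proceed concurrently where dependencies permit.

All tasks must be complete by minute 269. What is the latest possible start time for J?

N has no dependents, so it just needs to finish by minute 269. Starting by 269 − 40 = minute 229 achieves that.
M has to be done before N (must start by minute 229). That means finishing by minute 229, i.e. starting by 229 − 58 = minute 171.
K feeds M (must start by minute 171, minus 20-minute gap → minute 151); N (must start by minute 229). Taking the minimum, K must finish by minute 151 and start by 151 − 54 = minute 97.
Since K (must start by minute 97) depends on it, J must finish by minute 97. Backing off its 50-minute duration gives a latest start of minute 47.

47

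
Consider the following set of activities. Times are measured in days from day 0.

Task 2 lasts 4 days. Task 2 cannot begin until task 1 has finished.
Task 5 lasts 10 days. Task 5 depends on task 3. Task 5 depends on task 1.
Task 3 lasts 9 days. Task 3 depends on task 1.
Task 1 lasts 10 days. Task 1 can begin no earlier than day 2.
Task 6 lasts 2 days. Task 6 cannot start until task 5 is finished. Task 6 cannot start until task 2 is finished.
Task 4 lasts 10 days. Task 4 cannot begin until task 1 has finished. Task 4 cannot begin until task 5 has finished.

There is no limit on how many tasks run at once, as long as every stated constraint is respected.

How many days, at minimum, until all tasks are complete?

41

After its own release at day 2, task 1 can start at day 2 and finishes at day 12.
Task 3 waits on task 1 (finishes day 12), so it starts at day 12 and finishes at 12 + 9 = day 21.
Task 5 needs all of task 3 (finishes day 21); task 1 (finishes day 12). That puts its earliest start at day 21; it finishes at 21 + 10 = day 31.
For task 4: task 1 (finishes day 12); task 5 (finishes day 31). Taking the maximum gives a start of day 31, and it finishes at 31 + 10 = day 41.
Task 2 waits on task 1 (finishes day 12), so it starts at day 12 and finishes at 12 + 4 = day 16.
For task 6: task 5 (finishes day 31); task 2 (finishes day 16). Taking the maximum gives a start of day 31, and it finishes at 31 + 2 = day 33.
All tasks are finished once the last one completes. Finish times: Task 1 at 12, Task 2 at 16, Task 3 at 21, Task 4 at 41, Task 5 at 31, Task 6 at 33. The latest is day 41.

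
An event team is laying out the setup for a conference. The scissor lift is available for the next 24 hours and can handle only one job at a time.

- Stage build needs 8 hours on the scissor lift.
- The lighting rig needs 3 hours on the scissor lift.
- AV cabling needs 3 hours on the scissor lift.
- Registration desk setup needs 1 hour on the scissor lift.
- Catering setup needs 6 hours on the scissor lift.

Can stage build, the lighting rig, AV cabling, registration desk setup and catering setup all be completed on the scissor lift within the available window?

Running back to back, the jobs need 8 + 3 + 3 + 1 + 6 = 21 hours on the scissor lift.
Since 21 ≤ 24, they fit within the window.

Yes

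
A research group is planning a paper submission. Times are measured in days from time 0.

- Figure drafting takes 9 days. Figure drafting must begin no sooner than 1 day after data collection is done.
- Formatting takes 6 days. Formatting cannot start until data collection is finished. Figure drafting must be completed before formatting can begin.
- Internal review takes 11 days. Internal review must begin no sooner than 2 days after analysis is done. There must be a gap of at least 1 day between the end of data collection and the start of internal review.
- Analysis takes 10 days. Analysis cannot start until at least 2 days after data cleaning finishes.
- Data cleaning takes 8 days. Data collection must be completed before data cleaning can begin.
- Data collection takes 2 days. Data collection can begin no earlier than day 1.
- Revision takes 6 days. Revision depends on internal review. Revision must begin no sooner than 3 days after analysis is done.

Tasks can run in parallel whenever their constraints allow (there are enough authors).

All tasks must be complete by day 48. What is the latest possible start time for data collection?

Nothing follows revision; the deadline of day 48 is its only limit. It must start by 48 − 6 = day 42.
Since revision (must start by day 42) depends on it, internal review must finish by day 42. Backing off its 11-day duration gives a latest start of day 31.
Analysis must finish in time for internal review (must start by day 31, minus 2-day gap → day 29); revision (must start by day 42, minus 3-day gap → day 39). The tightest is day 29, so analysis must start by 29 − 10 = day 19.
Data cleaning must finish before analysis (must start by day 19, minus 2-day gap → day 17). With an 8-day duration, data cleaning must start by 17 − 8 = day 9.
To finish by day 48, formatting (duration 6) must start no later than day 42.
Figure drafting has to be done before formatting (must start by day 42). That means finishing by day 42, i.e. starting by 42 − 9 = day 33.
Data collection must finish in time for data cleaning (must start by day 9); figure drafting (must start by day 33, minus 1-day gap → day 32); internal review (must start by day 31, minus 1-day gap → day 30); formatting (must start by day 42). The tightest is day 9, so data collection must start by 9 − 2 = day 7.

7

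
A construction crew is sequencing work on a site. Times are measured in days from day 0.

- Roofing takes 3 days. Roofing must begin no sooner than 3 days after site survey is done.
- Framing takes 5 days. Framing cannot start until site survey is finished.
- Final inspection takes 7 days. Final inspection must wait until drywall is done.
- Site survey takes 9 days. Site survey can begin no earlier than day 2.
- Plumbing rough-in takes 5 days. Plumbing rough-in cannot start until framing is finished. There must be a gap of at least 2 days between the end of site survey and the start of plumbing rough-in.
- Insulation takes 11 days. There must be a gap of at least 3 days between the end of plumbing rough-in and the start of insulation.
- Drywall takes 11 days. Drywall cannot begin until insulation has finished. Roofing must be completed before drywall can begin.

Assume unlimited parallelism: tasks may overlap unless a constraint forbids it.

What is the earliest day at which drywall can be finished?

Site survey cannot begin until its own release at day 2. It runs from day 2 to 2 + 9 = day 11.
After site survey (finishes day 11, plus 3-day gap → day 14), roofing can start at day 14 and finishes at day 17.
Framing waits on site survey (finishes day 11), so it starts at day 11 and finishes at 11 + 5 = day 16.
Plumbing rough-in needs all of framing (finishes day 16); site survey (finishes day 11, plus 2-day gap → day 13). That puts its earliest start at day 16; it finishes at 16 + 5 = day 21.
Insulation cannot begin until plumbing rough-in (finishes day 21, plus 3-day gap → day 24). It runs from day 24 to 24 + 11 = day 35.
For drywall: insulation (finishes day 35); roofing (finishes day 17). Taking the maximum gives a start of day 35, and it finishes at 35 + 11 = day 46.

46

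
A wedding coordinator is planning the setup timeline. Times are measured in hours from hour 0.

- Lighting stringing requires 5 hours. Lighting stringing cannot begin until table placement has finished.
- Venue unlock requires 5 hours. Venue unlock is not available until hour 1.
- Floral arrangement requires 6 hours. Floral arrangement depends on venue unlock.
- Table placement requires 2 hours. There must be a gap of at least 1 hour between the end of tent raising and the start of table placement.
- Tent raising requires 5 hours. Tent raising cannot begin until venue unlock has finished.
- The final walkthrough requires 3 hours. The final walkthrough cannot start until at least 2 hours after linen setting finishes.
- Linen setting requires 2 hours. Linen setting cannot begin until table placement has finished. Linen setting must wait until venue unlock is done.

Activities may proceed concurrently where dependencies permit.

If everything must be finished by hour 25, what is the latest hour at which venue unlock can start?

To finish by hour 25, the final walkthrough (duration 3) must start no later than hour 22.
Linen setting must finish before the final walkthrough (must start by hour 22, minus 2-hour gap → hour 20). With a 2-hour duration, linen setting must start by 20 − 2 = hour 18.
Nothing follows lighting stringing; the deadline of hour 25 is its only limit. It must start by 25 − 5 = hour 20.
Table placement feeds linen setting (must start by hour 18); lighting stringing (must start by hour 20). Taking the minimum, table placement must finish by hour 18 and start by 18 − 2 = hour 16.
Tent raising must finish before table placement (must start by hour 16, minus 1-hour gap → hour 15). With a 5-hour duration, tent raising must start by 15 − 5 = hour 10.
To finish by hour 25, floral arrangement (duration 6) must start no later than hour 19.
Venue unlock must finish in time for tent raising (must start by hour 10); linen setting (must start by hour 18); floral arrangement (must start by hour 19). The tightest is hour 10, so venue unlock must start by 10 − 5 = hour 5.

5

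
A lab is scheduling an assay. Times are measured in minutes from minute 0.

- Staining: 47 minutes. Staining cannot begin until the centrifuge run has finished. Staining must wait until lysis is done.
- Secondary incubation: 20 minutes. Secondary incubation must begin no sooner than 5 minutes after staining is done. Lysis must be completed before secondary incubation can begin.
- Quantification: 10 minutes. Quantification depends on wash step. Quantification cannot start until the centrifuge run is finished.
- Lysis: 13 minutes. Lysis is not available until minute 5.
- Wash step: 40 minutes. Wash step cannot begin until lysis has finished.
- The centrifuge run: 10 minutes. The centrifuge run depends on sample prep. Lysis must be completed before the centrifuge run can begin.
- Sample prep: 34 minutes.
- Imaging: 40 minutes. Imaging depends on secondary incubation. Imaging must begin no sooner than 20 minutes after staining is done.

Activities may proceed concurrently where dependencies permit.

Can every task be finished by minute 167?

Yes

Lysis waits on its own release at minute 5, so it starts at minute 5 and finishes at 5 + 13 = minute 18.
Wash step cannot begin until lysis (finishes minute 18). It runs from minute 18 to 18 + 40 = minute 58.
Sample prep can start immediately at minute 0; it finishes at minute 34.
The centrifuge run cannot start until sample prep (finishes minute 34); lysis (finishes minute 18). The controlling bound is minute 34, so the centrifuge run finishes at 34 + 10 = minute 44.
Quantification cannot start until wash step (finishes minute 58); the centrifuge run (finishes minute 44). The controlling bound is minute 58, so quantification finishes at 58 + 10 = minute 68.
Staining has to wait for the centrifuge run (finishes minute 44); lysis (finishes minute 18). The latest of these is minute 44, so staining runs minute 44 to 44 + 47 = minute 91.
Secondary incubation needs all of staining (finishes minute 91, plus 5-minute gap → minute 96); lysis (finishes minute 18). That puts its earliest start at minute 96; it finishes at 96 + 20 = minute 116.
For imaging: secondary incubation (finishes minute 116); staining (finishes minute 91, plus 20-minute gap → minute 111). Taking the maximum gives a start of minute 116, and it finishes at 116 + 40 = minute 156.
Every task is finished by minute 156, which is no later than the deadline of 167, so the schedule is feasible.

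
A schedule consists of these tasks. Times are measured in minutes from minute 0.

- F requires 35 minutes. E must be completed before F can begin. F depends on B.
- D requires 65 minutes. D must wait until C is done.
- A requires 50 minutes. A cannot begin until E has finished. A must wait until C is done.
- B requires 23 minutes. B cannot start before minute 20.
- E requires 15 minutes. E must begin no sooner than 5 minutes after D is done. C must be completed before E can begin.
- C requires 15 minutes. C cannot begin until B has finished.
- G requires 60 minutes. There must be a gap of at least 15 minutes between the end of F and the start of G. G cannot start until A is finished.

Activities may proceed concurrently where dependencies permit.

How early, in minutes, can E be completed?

143

B waits on its own release at minute 20, so it starts at minute 20 and finishes at 20 + 23 = minute 43.
C waits on B (finishes minute 43), so it starts at minute 43 and finishes at 43 + 15 = minute 58.
After C (finishes minute 58), D can start at minute 58 and finishes at minute 123.
E cannot start until D (finishes minute 123, plus 5-minute gap → minute 128); C (finishes minute 58). The controlling bound is minute 128, so E finishes at 128 + 15 = minute 143.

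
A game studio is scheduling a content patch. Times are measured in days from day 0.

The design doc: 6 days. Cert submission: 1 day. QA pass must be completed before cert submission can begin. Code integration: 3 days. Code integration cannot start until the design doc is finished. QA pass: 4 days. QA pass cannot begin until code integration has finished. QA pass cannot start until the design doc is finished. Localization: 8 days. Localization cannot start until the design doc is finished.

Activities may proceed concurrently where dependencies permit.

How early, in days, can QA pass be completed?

Nothing blocks the design doc, so it runs from day 0 to day 6.
After the design doc (finishes day 6), code integration can start at day 6 and finishes at day 9.
QA pass needs all of code integration (finishes day 9); the design doc (finishes day 6). That puts its earliest start at day 9; it finishes at 9 + 4 = day 13.

13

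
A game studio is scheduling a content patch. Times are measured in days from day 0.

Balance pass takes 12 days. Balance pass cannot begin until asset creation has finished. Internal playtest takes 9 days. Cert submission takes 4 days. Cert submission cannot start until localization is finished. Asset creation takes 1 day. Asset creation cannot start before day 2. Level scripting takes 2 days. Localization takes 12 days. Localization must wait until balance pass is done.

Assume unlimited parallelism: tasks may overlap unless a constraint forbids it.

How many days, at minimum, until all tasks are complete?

Internal playtest has no prerequisites, so it starts at day 0 and finishes at day 9.
Level scripting can start immediately at day 0; it finishes at day 2.
After its own release at day 2, asset creation can start at day 2 and finishes at day 3.
After asset creation (finishes day 3), balance pass can start at day 3 and finishes at day 15.
After balance pass (finishes day 15), localization can start at day 15 and finishes at day 27.
Cert submission cannot begin until localization (finishes day 27). It runs from day 27 to 27 + 4 = day 31.
All tasks are finished once the last one completes. Finish times: Asset creation at 3, Level scripting at 2, Internal playtest at 9, Balance pass at 15, Localization at 27, Cert submission at 31. The latest is day 31.

31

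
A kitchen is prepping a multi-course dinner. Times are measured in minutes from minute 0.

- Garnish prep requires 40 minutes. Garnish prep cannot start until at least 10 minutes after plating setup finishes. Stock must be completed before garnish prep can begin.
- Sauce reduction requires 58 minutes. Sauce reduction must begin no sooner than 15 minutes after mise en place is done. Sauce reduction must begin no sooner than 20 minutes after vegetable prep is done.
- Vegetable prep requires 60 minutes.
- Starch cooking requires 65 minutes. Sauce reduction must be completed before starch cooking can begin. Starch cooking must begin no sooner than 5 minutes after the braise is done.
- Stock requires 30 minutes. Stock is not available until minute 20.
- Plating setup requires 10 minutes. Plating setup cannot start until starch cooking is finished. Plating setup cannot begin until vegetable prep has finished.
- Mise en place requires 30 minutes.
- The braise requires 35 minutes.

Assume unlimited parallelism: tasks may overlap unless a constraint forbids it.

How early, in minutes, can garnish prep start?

223

Nothing blocks vegetable prep, so it runs from minute 0 to minute 60.
Nothing blocks the braise, so it runs from minute 0 to minute 35.
Stock cannot begin until its own release at minute 20. It runs from minute 20 to 20 + 30 = minute 50.
Nothing blocks mise en place, so it runs from minute 0 to minute 30.
Sauce reduction has to wait for mise en place (finishes minute 30, plus 15-minute gap → minute 45); vegetable prep (finishes minute 60, plus 20-minute gap → minute 80). The latest of these is minute 80, so sauce reduction runs minute 80 to 80 + 58 = minute 138.
Starch cooking has to wait for sauce reduction (finishes minute 138); the braise (finishes minute 35, plus 5-minute gap → minute 40). The latest of these is minute 138, so starch cooking runs minute 138 to 138 + 65 = minute 203.
For plating setup: starch cooking (finishes minute 203); vegetable prep (finishes minute 60). Taking the maximum gives a start of minute 203, and it finishes at 203 + 10 = minute 213.
Garnish prep waits on plating setup (finishes minute 213, plus 10-minute gap → minute 223); stock (finishes minute 50). The latest of these is minute 223, which is the earliest garnish prep can start.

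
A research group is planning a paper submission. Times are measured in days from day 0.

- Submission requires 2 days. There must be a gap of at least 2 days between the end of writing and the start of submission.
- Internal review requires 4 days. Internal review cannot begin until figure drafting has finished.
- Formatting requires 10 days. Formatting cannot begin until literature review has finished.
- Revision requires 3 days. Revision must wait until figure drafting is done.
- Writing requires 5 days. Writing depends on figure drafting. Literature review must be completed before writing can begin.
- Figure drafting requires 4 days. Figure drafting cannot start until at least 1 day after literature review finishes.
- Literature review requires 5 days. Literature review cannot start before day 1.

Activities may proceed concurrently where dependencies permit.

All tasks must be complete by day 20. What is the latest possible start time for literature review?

1

Nothing follows submission; the deadline of day 20 is its only limit. It must start by 20 − 2 = day 18.
Writing has to be done before submission (must start by day 18, minus 2-day gap → day 16). That means finishing by day 16, i.e. starting by 16 − 5 = day 11.
To finish by day 20, internal review (duration 4) must start no later than day 16.
Nothing follows revision; the deadline of day 20 is its only limit. It must start by 20 − 3 = day 17.
For figure drafting: writing (must start by day 11); internal review (must start by day 16); revision (must start by day 17). The most restrictive is day 11; with a 4-day duration, figure drafting must start by day 7.
To finish by day 20, formatting (duration 10) must start no later than day 10.
For literature review: figure drafting (must start by day 7, minus 1-day gap → day 6); writing (must start by day 11); formatting (must start by day 10). The most restrictive is day 6; with a 5-day duration, literature review must start by day 1.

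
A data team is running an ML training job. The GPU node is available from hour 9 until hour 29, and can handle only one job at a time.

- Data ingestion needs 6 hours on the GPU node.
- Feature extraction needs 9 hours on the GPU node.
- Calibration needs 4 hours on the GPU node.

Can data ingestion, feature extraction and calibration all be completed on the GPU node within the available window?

Yes

The GPU node window is 29 − 9 = 20 hours.
Running back to back, the jobs need 6 + 9 + 4 = 19 hours on the GPU node.
Since 19 ≤ 20, they fit within the window.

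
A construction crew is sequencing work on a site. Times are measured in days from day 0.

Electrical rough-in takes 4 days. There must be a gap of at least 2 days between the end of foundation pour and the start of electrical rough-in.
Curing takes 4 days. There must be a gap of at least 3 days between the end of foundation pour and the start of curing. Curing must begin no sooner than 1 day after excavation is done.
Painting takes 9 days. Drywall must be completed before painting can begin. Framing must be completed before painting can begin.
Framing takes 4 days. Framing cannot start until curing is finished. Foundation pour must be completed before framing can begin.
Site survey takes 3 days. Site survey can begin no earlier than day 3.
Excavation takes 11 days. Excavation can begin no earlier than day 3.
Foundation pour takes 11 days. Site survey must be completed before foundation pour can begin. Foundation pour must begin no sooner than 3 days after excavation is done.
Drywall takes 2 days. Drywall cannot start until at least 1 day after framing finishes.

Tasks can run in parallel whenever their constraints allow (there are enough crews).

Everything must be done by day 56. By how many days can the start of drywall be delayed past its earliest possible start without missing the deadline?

5

Excavation cannot begin until its own release at day 3. It runs from day 3 to 3 + 11 = day 14.
After its own release at day 3, site survey can start at day 3 and finishes at day 6.
Foundation pour has to wait for site survey (finishes day 6); excavation (finishes day 14, plus 3-day gap → day 17). The latest of these is day 17, so foundation pour runs day 17 to 17 + 11 = day 28.
Curing cannot start until foundation pour (finishes day 28, plus 3-day gap → day 31); excavation (finishes day 14, plus 1-day gap → day 15). The controlling bound is day 31, so curing finishes at 31 + 4 = day 35.
Framing needs all of curing (finishes day 35); foundation pour (finishes day 28). That puts its earliest start at day 35; it finishes at 35 + 4 = day 39.
Drywall cannot begin until framing (finishes day 39, plus 1-day gap → day 40). It runs from day 40 to 40 + 2 = day 42.

Working backward from the deadline:
To finish by day 56, painting (duration 9) must start no later than day 47.
Drywall must finish before painting (must start by day 47). With a 2-day duration, drywall must start by 47 − 2 = day 45.
So drywall can start as early as day 40 and as late as day 45, giving 45 − 40 = 5 days of slack.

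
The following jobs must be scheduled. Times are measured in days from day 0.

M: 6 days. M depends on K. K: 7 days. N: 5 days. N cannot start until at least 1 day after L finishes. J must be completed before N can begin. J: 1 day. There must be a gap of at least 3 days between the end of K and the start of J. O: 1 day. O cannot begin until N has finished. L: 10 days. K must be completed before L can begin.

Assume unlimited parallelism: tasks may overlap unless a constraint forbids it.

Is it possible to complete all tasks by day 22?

K has no prerequisites, so it starts at day 0 and finishes at day 7.
M cannot begin until K (finishes day 7). It runs from day 7 to 7 + 6 = day 13.
After K (finishes day 7), L can start at day 7 and finishes at day 17.
J waits on K (finishes day 7, plus 3-day gap → day 10), so it starts at day 10 and finishes at 10 + 1 = day 11.
N cannot start until L (finishes day 17, plus 1-day gap → day 18); J (finishes day 11). The controlling bound is day 18, so N finishes at 18 + 5 = day 23.
O cannot begin until N (finishes day 23). It runs from day 23 to 23 + 1 = day 24.
The earliest everything can be done is day 24, which is after the deadline of 22, so it is not possible.

No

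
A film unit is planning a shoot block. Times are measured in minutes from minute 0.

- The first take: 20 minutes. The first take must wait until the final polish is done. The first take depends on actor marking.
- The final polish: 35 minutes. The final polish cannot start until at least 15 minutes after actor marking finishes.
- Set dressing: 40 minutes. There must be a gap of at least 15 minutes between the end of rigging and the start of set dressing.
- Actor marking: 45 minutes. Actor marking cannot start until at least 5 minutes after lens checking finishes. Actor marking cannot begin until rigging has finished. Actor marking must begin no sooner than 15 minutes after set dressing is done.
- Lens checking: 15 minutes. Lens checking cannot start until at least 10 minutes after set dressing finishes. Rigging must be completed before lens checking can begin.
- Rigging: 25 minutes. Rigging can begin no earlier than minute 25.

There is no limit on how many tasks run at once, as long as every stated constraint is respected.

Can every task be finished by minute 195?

After its own release at minute 25, rigging can start at minute 25 and finishes at minute 50.
Set dressing waits on rigging (finishes minute 50, plus 15-minute gap → minute 65), so it starts at minute 65 and finishes at 65 + 40 = minute 105.
Lens checking needs all of set dressing (finishes minute 105, plus 10-minute gap → minute 115); rigging (finishes minute 50). That puts its earliest start at minute 115; it finishes at 115 + 15 = minute 130.
Actor marking needs all of lens checking (finishes minute 130, plus 5-minute gap → minute 135); rigging (finishes minute 50); set dressing (finishes minute 105, plus 15-minute gap → minute 120). That puts its earliest start at minute 135; it finishes at 135 + 45 = minute 180.
After actor marking (finishes minute 180, plus 15-minute gap → minute 195), the final polish can start at minute 195 and finishes at minute 230.
The first take needs all of the final polish (finishes minute 230); actor marking (finishes minute 180). That puts its earliest start at minute 230; it finishes at 230 + 20 = minute 250.
The earliest everything can be done is minute 250, which is after the deadline of 195, so it is not possible.

No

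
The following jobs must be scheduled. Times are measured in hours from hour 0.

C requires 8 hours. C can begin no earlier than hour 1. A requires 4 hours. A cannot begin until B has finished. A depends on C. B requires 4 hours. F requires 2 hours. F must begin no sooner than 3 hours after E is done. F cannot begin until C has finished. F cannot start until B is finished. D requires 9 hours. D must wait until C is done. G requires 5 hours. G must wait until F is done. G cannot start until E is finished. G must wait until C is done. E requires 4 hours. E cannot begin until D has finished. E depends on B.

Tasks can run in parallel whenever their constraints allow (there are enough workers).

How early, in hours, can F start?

C cannot begin until its own release at hour 1. It runs from hour 1 to 1 + 8 = hour 9.
D cannot begin until C (finishes hour 9). It runs from hour 9 to 9 + 9 = hour 18.
B has no prerequisites, so it starts at hour 0 and finishes at hour 4.
E needs all of D (finishes hour 18); B (finishes hour 4). That puts its earliest start at hour 18; it finishes at 18 + 4 = hour 22.
F waits on E (finishes hour 22, plus 3-hour gap → hour 25); C (finishes hour 9); B (finishes hour 4). The latest of these is hour 25, which is the earliest F can start.

25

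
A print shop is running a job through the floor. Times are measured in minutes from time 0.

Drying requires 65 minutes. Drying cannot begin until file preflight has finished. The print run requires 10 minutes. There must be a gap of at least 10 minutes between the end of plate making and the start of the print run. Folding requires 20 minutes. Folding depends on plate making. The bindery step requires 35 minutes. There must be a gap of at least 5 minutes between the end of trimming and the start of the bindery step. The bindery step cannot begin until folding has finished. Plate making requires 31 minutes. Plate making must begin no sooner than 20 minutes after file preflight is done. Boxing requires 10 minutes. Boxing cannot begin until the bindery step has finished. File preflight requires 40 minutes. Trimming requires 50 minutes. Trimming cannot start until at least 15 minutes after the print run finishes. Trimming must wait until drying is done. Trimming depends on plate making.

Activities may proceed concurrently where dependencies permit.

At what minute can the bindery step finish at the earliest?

File preflight has no prerequisites, so it starts at minute 0 and finishes at minute 40.
After file preflight (finishes minute 40), drying can start at minute 40 and finishes at minute 105.
Plate making waits on file preflight (finishes minute 40, plus 20-minute gap → minute 60), so it starts at minute 60 and finishes at 60 + 31 = minute 91.
Folding waits on plate making (finishes minute 91), so it starts at minute 91 and finishes at 91 + 20 = minute 111.
The print run waits on plate making (finishes minute 91, plus 10-minute gap → minute 101), so it starts at minute 101 and finishes at 101 + 10 = minute 111.
Trimming has to wait for the print run (finishes minute 111, plus 15-minute gap → minute 126); drying (finishes minute 105); plate making (finishes minute 91). The latest of these is minute 126, so trimming runs minute 126 to 126 + 50 = minute 176.
The bindery step needs all of trimming (finishes minute 176, plus 5-minute gap → minute 181); folding (finishes minute 111). That puts its earliest start at minute 181; it finishes at 181 + 35 = minute 216.

216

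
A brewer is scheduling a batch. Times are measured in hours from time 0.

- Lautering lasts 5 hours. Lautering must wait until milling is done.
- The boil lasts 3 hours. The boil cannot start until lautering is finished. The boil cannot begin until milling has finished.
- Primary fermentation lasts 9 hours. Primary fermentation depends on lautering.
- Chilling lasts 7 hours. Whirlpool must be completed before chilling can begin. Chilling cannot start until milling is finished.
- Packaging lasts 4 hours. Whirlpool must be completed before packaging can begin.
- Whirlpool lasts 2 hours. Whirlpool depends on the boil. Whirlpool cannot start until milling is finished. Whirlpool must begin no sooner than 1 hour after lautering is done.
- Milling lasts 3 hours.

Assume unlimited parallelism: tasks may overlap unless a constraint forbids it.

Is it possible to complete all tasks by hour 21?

Yes

Milling can start immediately at hour 0; it finishes at hour 3.
Lautering waits on milling (finishes hour 3), so it starts at hour 3 and finishes at 3 + 5 = hour 8.
After lautering (finishes hour 8), primary fermentation can start at hour 8 and finishes at hour 17.
For the boil: lautering (finishes hour 8); milling (finishes hour 3). Taking the maximum gives a start of hour 8, and it finishes at 8 + 3 = hour 11.
For whirlpool: the boil (finishes hour 11); milling (finishes hour 3); lautering (finishes hour 8, plus 1-hour gap → hour 9). Taking the maximum gives a start of hour 11, and it finishes at 11 + 2 = hour 13.
Packaging waits on whirlpool (finishes hour 13), so it starts at hour 13 and finishes at 13 + 4 = hour 17.
Chilling needs all of whirlpool (finishes hour 13); milling (finishes hour 3). That puts its earliest start at hour 13; it finishes at 13 + 7 = hour 20.
Every task is finished by hour 20, which is no later than the deadline of 21, so the schedule is feasible.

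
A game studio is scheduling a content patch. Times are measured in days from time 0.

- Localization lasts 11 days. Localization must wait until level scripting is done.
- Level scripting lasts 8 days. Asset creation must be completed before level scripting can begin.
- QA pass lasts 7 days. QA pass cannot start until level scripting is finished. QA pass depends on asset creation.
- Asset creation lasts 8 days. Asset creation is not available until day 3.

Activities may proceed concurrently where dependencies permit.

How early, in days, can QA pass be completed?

26

After its own release at day 3, asset creation can start at day 3 and finishes at day 11.
Level scripting cannot begin until asset creation (finishes day 11). It runs from day 11 to 11 + 8 = day 19.
For QA pass: level scripting (finishes day 19); asset creation (finishes day 11). Taking the maximum gives a start of day 19, and it finishes at 19 + 7 = day 26.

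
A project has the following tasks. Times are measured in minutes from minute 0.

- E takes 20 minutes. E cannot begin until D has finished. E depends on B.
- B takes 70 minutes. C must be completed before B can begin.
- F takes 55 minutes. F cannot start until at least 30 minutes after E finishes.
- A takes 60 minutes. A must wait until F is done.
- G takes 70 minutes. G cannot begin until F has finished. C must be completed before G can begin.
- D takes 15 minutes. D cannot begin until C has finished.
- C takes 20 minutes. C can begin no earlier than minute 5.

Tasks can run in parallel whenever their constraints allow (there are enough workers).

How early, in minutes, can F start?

After its own release at minute 5, C can start at minute 5 and finishes at minute 25.
D waits on C (finishes minute 25), so it starts at minute 25 and finishes at 25 + 15 = minute 40.
B waits on C (finishes minute 25), so it starts at minute 25 and finishes at 25 + 70 = minute 95.
E cannot start until D (finishes minute 40); B (finishes minute 95). The controlling bound is minute 95, so E finishes at 95 + 20 = minute 115.
F waits on E (finishes minute 115, plus 30-minute gap → minute 145), so the earliest it can start is minute 145.

145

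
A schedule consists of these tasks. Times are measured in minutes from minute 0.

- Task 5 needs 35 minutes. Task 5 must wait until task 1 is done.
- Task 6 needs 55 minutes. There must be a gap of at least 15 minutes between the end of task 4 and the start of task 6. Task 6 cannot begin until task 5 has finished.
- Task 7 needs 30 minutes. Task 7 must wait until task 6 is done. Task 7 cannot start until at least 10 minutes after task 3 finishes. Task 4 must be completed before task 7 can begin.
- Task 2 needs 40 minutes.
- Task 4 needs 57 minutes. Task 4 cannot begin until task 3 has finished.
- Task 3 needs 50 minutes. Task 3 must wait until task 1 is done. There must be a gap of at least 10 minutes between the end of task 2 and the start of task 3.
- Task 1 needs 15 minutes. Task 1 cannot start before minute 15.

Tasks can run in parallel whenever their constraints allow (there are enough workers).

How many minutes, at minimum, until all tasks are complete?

Task 2 can start immediately at minute 0; it finishes at minute 40.
Task 1 cannot begin until its own release at minute 15. It runs from minute 15 to 15 + 15 = minute 30.
Task 5 waits on task 1 (finishes minute 30), so it starts at minute 30 and finishes at 30 + 35 = minute 65.
Task 3 needs all of task 1 (finishes minute 30); task 2 (finishes minute 40, plus 10-minute gap → minute 50). That puts its earliest start at minute 50; it finishes at 50 + 50 = minute 100.
Task 4 waits on task 3 (finishes minute 100), so it starts at minute 100 and finishes at 100 + 57 = minute 157.
Task 6 has to wait for task 4 (finishes minute 157, plus 15-minute gap → minute 172); task 5 (finishes minute 65). The latest of these is minute 172, so task 6 runs minute 172 to 172 + 55 = minute 227.
Task 7 needs all of task 6 (finishes minute 227); task 3 (finishes minute 100, plus 10-minute gap → minute 110); task 4 (finishes minute 157). That puts its earliest start at minute 227; it finishes at 227 + 30 = minute 257.
All tasks are finished once the last one completes. Finish times: Task 1 at 30, Task 2 at 40, Task 3 at 100, Task 4 at 157, Task 5 at 65, Task 6 at 227, Task 7 at 257. The latest is minute 257.

257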